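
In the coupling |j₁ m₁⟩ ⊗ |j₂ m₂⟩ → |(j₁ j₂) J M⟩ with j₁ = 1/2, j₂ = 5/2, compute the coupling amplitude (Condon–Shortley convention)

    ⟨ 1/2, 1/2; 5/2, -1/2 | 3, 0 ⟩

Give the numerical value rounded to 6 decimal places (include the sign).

+0.707107

triangle: 0!·1!·5!/7! = 120/5040
(j±m)!: 1!·0!·2!·3!·3!·3! = 432
prefactor² = (2J+1)·Δ·N² = 72
  k=0: +1/(0!·0!·0!·2!·1!·3!) = 1/12
Σ = 1/12  ⇒  CG² = 72·1/12² = 1/2
CG = +√(1/2) = +0.707107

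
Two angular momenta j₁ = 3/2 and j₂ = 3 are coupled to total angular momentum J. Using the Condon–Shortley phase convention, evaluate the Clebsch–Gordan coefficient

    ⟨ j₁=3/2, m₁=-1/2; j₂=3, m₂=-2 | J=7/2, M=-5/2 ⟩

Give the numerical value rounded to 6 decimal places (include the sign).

triangle: 1!×2!×5!/9! = 240/362880
(j±m)!: 1!×2!×1!×5!×1!×6! = 172800
prefactor² = (2J+1)×Δ×N² = 6400/7
  k=0: +1/(0!×1!×2!×1!×0!×4!) = 1/48
  k=1: −1/(1!×0!×1!×0!×1!×5!) = -1/120
Σ = 1/80  ⇒  CG² = 6400/7×1/80² = 1/7
CG = +√(1/7) = +0.377964

+√(1/7) = +0.377964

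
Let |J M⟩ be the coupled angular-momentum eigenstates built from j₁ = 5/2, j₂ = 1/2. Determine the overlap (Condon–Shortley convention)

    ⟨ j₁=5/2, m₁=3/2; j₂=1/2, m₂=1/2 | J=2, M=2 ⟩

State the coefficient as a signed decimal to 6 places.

-0.408248  (= −√(1/6))

j₁+j₂−J=1  J+j₁−j₂=4  J−j₁+j₂=0  j₁+j₂+J+1=6
(j₁±m₁, j₂±m₂, J±M) = (4,1,1,0,4,0)
P² = 96
sum k=1..1:
  [1] −1/24 = -1/24
S = -1/24
C² = P²·S² = 1/6 ; C = -0.408248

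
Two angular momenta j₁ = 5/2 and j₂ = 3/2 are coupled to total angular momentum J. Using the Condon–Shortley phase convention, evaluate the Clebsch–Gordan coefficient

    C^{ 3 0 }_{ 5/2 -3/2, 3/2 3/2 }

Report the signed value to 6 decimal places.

-0.547723  (= −√(3/10))

√[7·1!4!2!/8! · 1!4!3!0!3!3!] = √(216/5)
  +(−1)^1/∏(1,0,3,2,1,0)! = -1/12  (running -1/12)
⟨..|..⟩ = √(216/5)·(-1/12) = -0.547723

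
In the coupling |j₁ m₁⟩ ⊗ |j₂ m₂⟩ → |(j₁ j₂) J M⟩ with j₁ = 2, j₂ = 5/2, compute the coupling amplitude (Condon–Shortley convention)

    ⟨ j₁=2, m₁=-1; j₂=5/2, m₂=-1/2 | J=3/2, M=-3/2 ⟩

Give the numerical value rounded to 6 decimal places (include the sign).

+0.507093

triangle: 3!*1!*2!/7! = 12/5040
(j±m)!: 1!*3!*2!*3!*0!*3! = 432
prefactor² = (2J+1)*Δ*N² = 144/35
  k=2: +1/(2!*1!*1!*0!*0!*2!) = 1/4
Σ = 1/4  ⇒  CG² = 144/35*1/4² = 9/35
CG = +√(9/35) = +0.507093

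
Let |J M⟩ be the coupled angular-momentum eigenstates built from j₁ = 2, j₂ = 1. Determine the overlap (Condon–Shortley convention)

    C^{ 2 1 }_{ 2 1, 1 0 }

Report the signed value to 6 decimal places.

+√(1/6) ≈ +0.408248

j₁+j₂−J=1  J+j₁−j₂=3  J−j₁+j₂=1  j₁+j₂+J+1=6
(j₁±m₁, j₂±m₂, J±M) = (3,1,1,1,3,1)
P² = 3/2
sum k=0..1:
  [0] +1/2 = 1/2
  [1] −1/6 = -1/6
S = 1/3
C² = P²·S² = 1/6 ; C = +0.408248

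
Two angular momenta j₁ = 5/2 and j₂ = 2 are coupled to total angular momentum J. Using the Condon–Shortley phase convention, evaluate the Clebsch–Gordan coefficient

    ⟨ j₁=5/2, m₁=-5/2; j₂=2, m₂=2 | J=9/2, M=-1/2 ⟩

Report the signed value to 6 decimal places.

+√(1/126) ≈ +0.089087

√[10·0!5!4!/10! · 0!5!4!0!4!5!] = √(460800/7)
  +(−1)^0/∏(0,0,5,4,0,0)! = 1/2880  (running 1/2880)
⟨..|..⟩ = √(460800/7)·(1/2880) = +0.089087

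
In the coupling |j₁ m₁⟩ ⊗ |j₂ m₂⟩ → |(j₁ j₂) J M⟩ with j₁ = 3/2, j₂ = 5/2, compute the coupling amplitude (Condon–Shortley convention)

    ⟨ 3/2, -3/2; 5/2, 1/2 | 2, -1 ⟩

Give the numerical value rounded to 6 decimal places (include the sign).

j₁+j₂−J=2  J+j₁−j₂=1  J−j₁+j₂=3  j₁+j₂+J+1=7
(j₁±m₁, j₂±m₂, J±M) = (0,3,3,2,1,3)
P² = 36/7
sum k=2..2:
  [2] +1/4 = 1/4
S = 1/4
C² = P²·S² = 9/28 ; C = +0.566947

+√(9/28) ≈ +0.566947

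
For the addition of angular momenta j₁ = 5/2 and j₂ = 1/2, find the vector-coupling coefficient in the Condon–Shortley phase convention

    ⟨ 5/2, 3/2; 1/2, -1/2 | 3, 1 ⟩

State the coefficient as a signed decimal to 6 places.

+√(1/3) = +0.577350

√[7·0!5!1!/7! · 4!1!0!1!4!2!] = √(192)
  +(−1)^0/∏(0,0,1,0,4,1)! = 1/24  (running 1/24)
⟨..|..⟩ = √(192)·(1/24) = +0.577350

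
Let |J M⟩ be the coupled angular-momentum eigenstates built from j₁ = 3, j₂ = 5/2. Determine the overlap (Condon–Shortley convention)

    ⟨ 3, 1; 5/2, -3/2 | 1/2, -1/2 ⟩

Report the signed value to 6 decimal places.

−√(2/21) ≈ -0.308607

j₁+j₂−J=5  J+j₁−j₂=1  J−j₁+j₂=0  j₁+j₂+J+1=7
(j₁±m₁, j₂±m₂, J±M) = (4,2,1,4,0,1)
P² = 384/7
sum k=1..1:
  [1] −1/24 = -1/24
S = -1/24
C² = P²·S² = 2/21 ; C = -0.308607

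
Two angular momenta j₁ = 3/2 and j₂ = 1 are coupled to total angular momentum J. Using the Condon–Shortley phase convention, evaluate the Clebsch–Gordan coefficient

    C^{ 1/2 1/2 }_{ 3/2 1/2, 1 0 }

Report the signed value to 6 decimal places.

√[2·2!1!0!/4! · 2!1!1!1!1!0!] = √(1/3)
  +(−1)^1/∏(1,1,0,0,1,0)! = -1  (running -1)
⟨..|..⟩ = √(1/3)·(-1) = -0.577350

−√(1/3) ≈ -0.577350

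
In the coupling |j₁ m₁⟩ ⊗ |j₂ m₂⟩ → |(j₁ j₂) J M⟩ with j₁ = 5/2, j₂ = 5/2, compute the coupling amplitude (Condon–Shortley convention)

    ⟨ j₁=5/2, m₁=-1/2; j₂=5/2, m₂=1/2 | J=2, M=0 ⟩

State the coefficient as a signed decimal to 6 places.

+√(4/21) = +0.436436

j₁+j₂−J=3  J+j₁−j₂=2  J−j₁+j₂=2  j₁+j₂+J+1=8
(j₁±m₁, j₂±m₂, J±M) = (2,3,3,2,2,2)
P² = 12/7
sum k=1..3:
  [1] −1/8 = -1/8
  [2] +1/2 = 1/2
  [3] −1/24 = -1/24
S = 1/3
C² = P²·S² = 4/21 ; C = +0.436436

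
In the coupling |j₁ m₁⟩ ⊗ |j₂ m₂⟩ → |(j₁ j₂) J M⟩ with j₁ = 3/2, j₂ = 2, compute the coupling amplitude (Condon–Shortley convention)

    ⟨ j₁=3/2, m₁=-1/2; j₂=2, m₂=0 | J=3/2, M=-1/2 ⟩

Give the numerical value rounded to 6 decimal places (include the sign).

j₁+j₂−J=2  J+j₁−j₂=1  J−j₁+j₂=2  j₁+j₂+J+1=6
(j₁±m₁, j₂±m₂, J±M) = (1,2,2,2,1,2)
P² = 16/45
sum k=1..2:
  [1] −1/1 = -1
  [2] +1/4 = 1/4
S = -3/4
C² = P²·S² = 1/5 ; C = -0.447214

-0.447214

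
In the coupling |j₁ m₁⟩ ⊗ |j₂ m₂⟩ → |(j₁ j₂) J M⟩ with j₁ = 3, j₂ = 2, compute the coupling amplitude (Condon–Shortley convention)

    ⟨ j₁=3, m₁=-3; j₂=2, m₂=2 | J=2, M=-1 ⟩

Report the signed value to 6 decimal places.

-0.597614  (= −√(5/14))

√[5·3!3!1!/8! · 0!6!4!0!1!3!] = √(3240/7)
  +(−1)^3/∏(3,0,3,1,0,0)! = -1/36  (running -1/36)
⟨..|..⟩ = √(3240/7)·(-1/36) = -0.597614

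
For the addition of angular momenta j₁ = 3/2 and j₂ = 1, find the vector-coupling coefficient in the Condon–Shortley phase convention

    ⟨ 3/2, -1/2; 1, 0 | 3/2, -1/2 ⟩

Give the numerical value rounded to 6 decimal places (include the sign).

√[4·1!2!1!/5! · 1!2!1!1!1!2!] = √(4/15)
  +(−1)^0/∏(0,1,2,1,0,0)! = 1/2  (running 1/2)
  +(−1)^1/∏(1,0,1,0,1,1)! = -1  (running -1/2)
⟨..|..⟩ = √(4/15)·(-1/2) = -0.258199

-0.258199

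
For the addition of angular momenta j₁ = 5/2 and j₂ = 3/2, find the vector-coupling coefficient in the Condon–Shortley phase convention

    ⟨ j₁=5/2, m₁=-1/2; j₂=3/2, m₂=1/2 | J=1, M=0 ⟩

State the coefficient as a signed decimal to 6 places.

+√(3/10) = +0.547723

j₁+j₂−J=3  J+j₁−j₂=2  J−j₁+j₂=0  j₁+j₂+J+1=6
(j₁±m₁, j₂±m₂, J±M) = (2,3,2,1,1,1)
P² = 6/5
sum k=2..2:
  [2] +1/2 = 1/2
S = 1/2
C² = P²·S² = 3/10 ; C = +0.547723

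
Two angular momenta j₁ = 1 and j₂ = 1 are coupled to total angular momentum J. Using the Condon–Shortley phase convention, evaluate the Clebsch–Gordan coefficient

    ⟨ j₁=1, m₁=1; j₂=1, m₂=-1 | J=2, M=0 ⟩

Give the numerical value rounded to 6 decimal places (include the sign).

+√(1/6) = +0.408248

triangle: 0!×2!×2!/5! = 4/120
(j±m)!: 2!×0!×0!×2!×2!×2! = 16
prefactor² = (2J+1)×Δ×N² = 8/3
  k=0: +1/(0!×0!×0!×0!×2!×2!) = 1/4
Σ = 1/4  ⇒  CG² = 8/3×1/4² = 1/6
CG = +√(1/6) = +0.408248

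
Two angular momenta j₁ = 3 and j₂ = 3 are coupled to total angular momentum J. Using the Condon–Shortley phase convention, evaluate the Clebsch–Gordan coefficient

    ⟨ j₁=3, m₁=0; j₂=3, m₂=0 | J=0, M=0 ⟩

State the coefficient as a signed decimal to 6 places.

√[1·6!0!0!/7! · 3!3!3!3!0!0!] = √(1296/7)
  +(−1)^3/∏(3,3,0,0,0,0)! = -1/36  (running -1/36)
⟨..|..⟩ = √(1296/7)·(-1/36) = -0.377964

-0.377964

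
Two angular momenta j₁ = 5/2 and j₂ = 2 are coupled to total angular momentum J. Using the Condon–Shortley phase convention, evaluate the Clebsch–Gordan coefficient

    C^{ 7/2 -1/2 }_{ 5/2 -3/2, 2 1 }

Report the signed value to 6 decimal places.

−√(121/315) = -0.619780

√[8·1!4!3!/9! · 1!4!3!1!3!4!] = √(2304/35)
  +(−1)^0/∏(0,1,4,3,0,0)! = 1/144  (running 1/144)
  +(−1)^1/∏(1,0,3,2,1,1)! = -1/12  (running -11/144)
⟨..|..⟩ = √(2304/35)·(-11/144) = -0.619780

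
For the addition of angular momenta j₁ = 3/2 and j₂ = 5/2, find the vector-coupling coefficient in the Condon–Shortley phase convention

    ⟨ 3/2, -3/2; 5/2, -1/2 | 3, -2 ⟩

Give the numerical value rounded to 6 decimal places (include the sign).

-0.707107

√[7·1!2!4!/8! · 0!3!2!3!1!5!] = √(72)
  +(−1)^1/∏(1,0,2,1,0,3)! = -1/12  (running -1/12)
⟨..|..⟩ = √(72)·(-1/12) = -0.707107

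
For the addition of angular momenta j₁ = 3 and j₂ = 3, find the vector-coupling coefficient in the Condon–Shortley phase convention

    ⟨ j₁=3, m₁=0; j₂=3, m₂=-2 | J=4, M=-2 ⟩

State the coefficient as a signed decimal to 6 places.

triangle: 2!·4!·4!/11! = 1152/39916800
(j±m)!: 3!·3!·1!·5!·2!·6! = 6220800
prefactor² = (2J+1)·Δ·N² = 124416/77
  k=0: +1/(0!·2!·3!·1!·1!·3!) = 1/72
  k=1: −1/(1!·1!·2!·0!·2!·4!) = -1/96
Σ = 1/288  ⇒  CG² = 124416/77·1/288² = 3/154
CG = +√(3/154) = +0.139573

+0.139573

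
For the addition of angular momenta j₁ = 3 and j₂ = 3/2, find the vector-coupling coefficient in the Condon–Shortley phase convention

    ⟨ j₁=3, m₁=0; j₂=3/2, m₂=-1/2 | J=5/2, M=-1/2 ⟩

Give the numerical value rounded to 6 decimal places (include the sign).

j₁+j₂−J=2  J+j₁−j₂=4  J−j₁+j₂=1  j₁+j₂+J+1=8
(j₁±m₁, j₂±m₂, J±M) = (3,3,1,2,2,3)
P² = 216/35
sum k=0..1:
  [0] +1/12 = 1/12
  [1] −1/4 = -1/4
S = -1/6
C² = P²·S² = 6/35 ; C = -0.414039

−√(6/35) = -0.414039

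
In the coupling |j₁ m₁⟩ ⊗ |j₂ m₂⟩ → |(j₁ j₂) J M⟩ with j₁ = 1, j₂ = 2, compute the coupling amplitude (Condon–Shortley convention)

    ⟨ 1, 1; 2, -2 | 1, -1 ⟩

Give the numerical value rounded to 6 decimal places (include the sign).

j₁+j₂−J=2  J+j₁−j₂=0  J−j₁+j₂=2  j₁+j₂+J+1=5
(j₁±m₁, j₂±m₂, J±M) = (2,0,0,4,0,2)
P² = 48/5
sum k=0..0:
  [0] +1/4 = 1/4
S = 1/4
C² = P²·S² = 3/5 ; C = +0.774597

+0.774597  (= +√(3/5))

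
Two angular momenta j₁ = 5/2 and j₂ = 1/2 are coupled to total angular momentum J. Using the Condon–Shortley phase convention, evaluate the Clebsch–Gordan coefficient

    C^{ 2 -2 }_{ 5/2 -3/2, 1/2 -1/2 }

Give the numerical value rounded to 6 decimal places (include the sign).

triangle: 1!×4!×0!/6! = 24/720
(j±m)!: 1!×4!×0!×1!×0!×4! = 576
prefactor² = (2J+1)×Δ×N² = 96
  k=0: +1/(0!×1!×4!×0!×0!×0!) = 1/24
Σ = 1/24  ⇒  CG² = 96×1/24² = 1/6
CG = +√(1/6) = +0.408248

+√(1/6) = +0.408248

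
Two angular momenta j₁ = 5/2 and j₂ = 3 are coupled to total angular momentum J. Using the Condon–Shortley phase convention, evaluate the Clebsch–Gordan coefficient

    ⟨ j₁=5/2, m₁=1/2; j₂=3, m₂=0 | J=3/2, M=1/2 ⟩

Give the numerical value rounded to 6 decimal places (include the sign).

j₁+j₂−J=4  J+j₁−j₂=1  J−j₁+j₂=2  j₁+j₂+J+1=8
(j₁±m₁, j₂±m₂, J±M) = (3,2,3,3,2,1)
P² = 144/35
sum k=1..2:
  [1] −1/12 = -1/12
  [2] +1/4 = 1/4
S = 1/6
C² = P²·S² = 4/35 ; C = +0.338062

+√(4/35) = +0.338062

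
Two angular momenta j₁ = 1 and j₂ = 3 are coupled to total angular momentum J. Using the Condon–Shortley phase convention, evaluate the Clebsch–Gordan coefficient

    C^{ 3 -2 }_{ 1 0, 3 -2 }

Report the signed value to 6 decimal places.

j₁+j₂−J=1  J+j₁−j₂=1  J−j₁+j₂=5  j₁+j₂+J+1=8
(j₁±m₁, j₂±m₂, J±M) = (1,1,1,5,1,5)
P² = 300
sum k=0..1:
  [0] +1/24 = 1/24
  [1] −1/120 = -1/120
S = 1/30
C² = P²·S² = 1/3 ; C = +0.577350

+0.577350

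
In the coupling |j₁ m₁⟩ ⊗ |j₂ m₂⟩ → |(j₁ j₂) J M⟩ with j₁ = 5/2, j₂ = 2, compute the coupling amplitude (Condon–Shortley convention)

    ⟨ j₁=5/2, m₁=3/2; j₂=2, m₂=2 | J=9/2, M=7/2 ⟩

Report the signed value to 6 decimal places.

triangle: 0!×5!×4!/10! = 2880/3628800
(j±m)!: 4!×1!×4!×0!×8!×1! = 23224320
prefactor² = (2J+1)×Δ×N² = 184320
  k=0: +1/(0!×0!×1!×4!×4!×0!) = 1/576
Σ = 1/576  ⇒  CG² = 184320×1/576² = 5/9
CG = +√(5/9) = +0.745356

+√(5/9) = +0.745356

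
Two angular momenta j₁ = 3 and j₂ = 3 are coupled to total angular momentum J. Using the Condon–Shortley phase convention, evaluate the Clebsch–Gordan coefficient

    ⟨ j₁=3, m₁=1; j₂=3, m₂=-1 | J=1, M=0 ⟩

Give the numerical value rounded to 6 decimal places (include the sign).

+√(1/28) = +0.188982

√[3·5!1!1!/8! · 4!2!2!4!1!1!] = √(144/7)
  +(−1)^1/∏(1,4,1,1,0,0)! = -1/24  (running -1/24)
  +(−1)^2/∏(2,3,0,0,1,1)! = 1/12  (running 1/24)
⟨..|..⟩ = √(144/7)·(1/24) = +0.188982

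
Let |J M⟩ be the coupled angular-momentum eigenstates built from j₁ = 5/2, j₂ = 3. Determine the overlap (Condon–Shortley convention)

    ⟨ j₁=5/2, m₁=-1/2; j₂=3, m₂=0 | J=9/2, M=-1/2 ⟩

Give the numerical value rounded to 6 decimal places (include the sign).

triangle: 1!·4!·5!/11! = 2880/39916800
(j±m)!: 2!·3!·3!·3!·4!·5! = 1244160
prefactor² = (2J+1)·Δ·N² = 69120/77
  k=0: +1/(0!·1!·3!·3!·1!·2!) = 1/72
  k=1: −1/(1!·0!·2!·2!·2!·3!) = -1/48
Σ = -1/144  ⇒  CG² = 69120/77·(-1/144)² = 10/231
CG = −√(10/231) = -0.208063

−√(10/231) = -0.208063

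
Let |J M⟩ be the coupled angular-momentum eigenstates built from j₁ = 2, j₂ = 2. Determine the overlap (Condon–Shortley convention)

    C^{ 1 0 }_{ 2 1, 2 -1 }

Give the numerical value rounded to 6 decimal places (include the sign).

j₁+j₂−J=3  J+j₁−j₂=1  J−j₁+j₂=1  j₁+j₂+J+1=6
(j₁±m₁, j₂±m₂, J±M) = (3,1,1,3,1,1)
P² = 9/10
sum k=0..1:
  [0] +1/6 = 1/6
  [1] −1/2 = -1/2
S = -1/3
C² = P²·S² = 1/10 ; C = -0.316228

−√(1/10) = -0.316228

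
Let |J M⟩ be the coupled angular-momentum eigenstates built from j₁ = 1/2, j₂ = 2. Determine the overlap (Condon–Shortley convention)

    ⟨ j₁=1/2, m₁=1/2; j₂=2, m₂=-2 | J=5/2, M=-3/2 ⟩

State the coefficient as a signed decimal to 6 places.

j₁+j₂−J=0  J+j₁−j₂=1  J−j₁+j₂=4  j₁+j₂+J+1=6
(j₁±m₁, j₂±m₂, J±M) = (1,0,0,4,1,4)
P² = 576/5
sum k=0..0:
  [0] +1/24 = 1/24
S = 1/24
C² = P²·S² = 1/5 ; C = +0.447214

+√(1/5) = +0.447214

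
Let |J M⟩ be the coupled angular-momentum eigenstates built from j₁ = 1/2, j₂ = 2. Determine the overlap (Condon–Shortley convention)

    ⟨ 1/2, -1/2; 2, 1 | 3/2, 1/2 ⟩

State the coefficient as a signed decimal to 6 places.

√[4·1!0!3!/5! · 0!1!3!1!2!1!] = √(12/5)
  +(−1)^1/∏(1,0,0,2,0,1)! = -1/2  (running -1/2)
⟨..|..⟩ = √(12/5)·(-1/2) = -0.774597

−√(3/5) ≈ -0.774597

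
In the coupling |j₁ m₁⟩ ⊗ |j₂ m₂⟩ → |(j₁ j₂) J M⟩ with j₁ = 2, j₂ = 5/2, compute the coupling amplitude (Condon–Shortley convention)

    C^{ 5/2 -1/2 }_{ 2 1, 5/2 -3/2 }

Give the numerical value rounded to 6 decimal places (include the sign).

j₁+j₂−J=2  J+j₁−j₂=2  J−j₁+j₂=3  j₁+j₂+J+1=8
(j₁±m₁, j₂±m₂, J±M) = (3,1,1,4,2,3)
P² = 216/35
sum k=0..1:
  [0] +1/4 = 1/4
  [1] −1/12 = -1/12
S = 1/6
C² = P²·S² = 6/35 ; C = +0.414039

+√(6/35) ≈ +0.414039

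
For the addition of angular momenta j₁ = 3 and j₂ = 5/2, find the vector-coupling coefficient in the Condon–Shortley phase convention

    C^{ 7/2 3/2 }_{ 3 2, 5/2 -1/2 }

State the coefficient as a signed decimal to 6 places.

√[8·2!4!3!/10! · 5!1!2!3!5!2!] = √(1536/7)
  +(−1)^0/∏(0,2,1,2,3,1)! = 1/24  (running 1/24)
  +(−1)^1/∏(1,1,0,1,4,2)! = -1/48  (running 1/48)
⟨..|..⟩ = √(1536/7)·(1/48) = +0.308607

+0.308607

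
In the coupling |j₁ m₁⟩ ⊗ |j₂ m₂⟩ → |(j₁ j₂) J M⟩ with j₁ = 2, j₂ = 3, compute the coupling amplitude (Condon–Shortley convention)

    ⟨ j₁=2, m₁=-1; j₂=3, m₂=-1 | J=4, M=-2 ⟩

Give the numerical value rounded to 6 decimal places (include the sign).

√[9·1!3!5!/10! · 1!3!2!4!2!6!] = √(5184/7)
  +(−1)^0/∏(0,1,3,2,0,3)! = 1/72  (running 1/72)
  +(−1)^1/∏(1,0,2,1,1,4)! = -1/48  (running -1/144)
⟨..|..⟩ = √(5184/7)·(-1/144) = -0.188982

−√(1/28) = -0.188982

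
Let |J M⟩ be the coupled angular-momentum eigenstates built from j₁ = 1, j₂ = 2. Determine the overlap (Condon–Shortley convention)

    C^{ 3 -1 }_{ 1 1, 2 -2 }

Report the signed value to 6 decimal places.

j₁+j₂−J=0  J+j₁−j₂=2  J−j₁+j₂=4  j₁+j₂+J+1=7
(j₁±m₁, j₂±m₂, J±M) = (2,0,0,4,2,4)
P² = 768/5
sum k=0..0:
  [0] +1/48 = 1/48
S = 1/48
C² = P²·S² = 1/15 ; C = +0.258199

+√(1/15) = +0.258199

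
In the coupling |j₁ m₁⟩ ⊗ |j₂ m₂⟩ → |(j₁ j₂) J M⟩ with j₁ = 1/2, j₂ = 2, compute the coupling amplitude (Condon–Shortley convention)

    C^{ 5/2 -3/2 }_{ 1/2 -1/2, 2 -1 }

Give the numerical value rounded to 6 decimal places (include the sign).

+0.894427  (= +√(4/5))

triangle: 0!×1!×4!/6! = 24/720
(j±m)!: 0!×1!×1!×3!×1!×4! = 144
prefactor² = (2J+1)×Δ×N² = 144/5
  k=0: +1/(0!×0!×1!×1!×0!×3!) = 1/6
Σ = 1/6  ⇒  CG² = 144/5×1/6² = 4/5
CG = +√(4/5) = +0.894427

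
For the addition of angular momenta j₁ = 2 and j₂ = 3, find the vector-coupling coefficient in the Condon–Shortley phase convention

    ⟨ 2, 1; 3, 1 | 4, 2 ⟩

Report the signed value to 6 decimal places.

+√(1/28) ≈ +0.188982

triangle: 1!×3!×5!/10! = 720/3628800
(j±m)!: 3!×1!×4!×2!×6!×2! = 414720
prefactor² = (2J+1)×Δ×N² = 5184/7
  k=0: +1/(0!×1!×1!×4!×2!×1!) = 1/48
  k=1: −1/(1!×0!×0!×3!×3!×2!) = -1/72
Σ = 1/144  ⇒  CG² = 5184/7×1/144² = 1/28
CG = +√(1/28) = +0.188982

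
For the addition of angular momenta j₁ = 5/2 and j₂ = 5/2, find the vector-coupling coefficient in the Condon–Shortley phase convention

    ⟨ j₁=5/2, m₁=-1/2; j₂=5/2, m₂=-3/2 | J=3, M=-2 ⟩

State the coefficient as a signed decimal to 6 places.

j₁+j₂−J=2  J+j₁−j₂=3  J−j₁+j₂=3  j₁+j₂+J+1=9
(j₁±m₁, j₂±m₂, J±M) = (2,3,1,4,1,5)
P² = 48
sum k=0..1:
  [0] +1/24 = 1/24
  [1] −1/12 = -1/12
S = -1/24
C² = P²·S² = 1/12 ; C = -0.288675

-0.288675  (= −√(1/12))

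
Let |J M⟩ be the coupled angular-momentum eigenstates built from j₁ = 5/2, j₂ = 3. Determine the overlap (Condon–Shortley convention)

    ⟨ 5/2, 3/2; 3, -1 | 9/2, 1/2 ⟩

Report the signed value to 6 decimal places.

√[10·1!4!5!/11! · 4!1!2!4!5!4!] = √(184320/77)
  +(−1)^0/∏(0,1,1,2,3,3)! = 1/72  (running 1/72)
  +(−1)^1/∏(1,0,0,1,4,4)! = -1/576  (running 7/576)
⟨..|..⟩ = √(184320/77)·(7/576) = +0.594588

+√(35/99) ≈ +0.594588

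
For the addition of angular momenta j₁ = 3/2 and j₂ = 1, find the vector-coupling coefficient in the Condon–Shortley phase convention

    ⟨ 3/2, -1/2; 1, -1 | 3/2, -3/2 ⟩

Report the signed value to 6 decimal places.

+0.632456  (= +√(2/5))

j₁+j₂−J=1  J+j₁−j₂=2  J−j₁+j₂=1  j₁+j₂+J+1=5
(j₁±m₁, j₂±m₂, J±M) = (1,2,0,2,0,3)
P² = 8/5
sum k=0..0:
  [0] +1/2 = 1/2
S = 1/2
C² = P²·S² = 2/5 ; C = +0.632456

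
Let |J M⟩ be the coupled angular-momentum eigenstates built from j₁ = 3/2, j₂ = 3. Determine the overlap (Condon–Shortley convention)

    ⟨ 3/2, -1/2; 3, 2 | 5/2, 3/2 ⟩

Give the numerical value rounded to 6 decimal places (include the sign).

triangle: 2!*1!*4!/8! = 48/40320
(j±m)!: 1!*2!*5!*1!*4!*1! = 5760
prefactor² = (2J+1)*Δ*N² = 288/7
  k=1: −1/(1!*1!*1!*4!*0!*0!) = -1/24
  k=2: +1/(2!*0!*0!*3!*1!*1!) = 1/12
Σ = 1/24  ⇒  CG² = 288/7*1/24² = 1/14
CG = +√(1/14) = +0.267261

+0.267261  (= +√(1/14))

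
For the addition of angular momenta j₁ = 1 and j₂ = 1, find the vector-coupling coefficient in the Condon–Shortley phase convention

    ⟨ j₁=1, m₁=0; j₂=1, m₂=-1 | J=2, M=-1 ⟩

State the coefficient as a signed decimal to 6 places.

j₁+j₂−J=0  J+j₁−j₂=2  J−j₁+j₂=2  j₁+j₂+J+1=5
(j₁±m₁, j₂±m₂, J±M) = (1,1,0,2,1,3)
P² = 2
sum k=0..0:
  [0] +1/2 = 1/2
S = 1/2
C² = P²·S² = 1/2 ; C = +0.707107

+0.707107  (= +√(1/2))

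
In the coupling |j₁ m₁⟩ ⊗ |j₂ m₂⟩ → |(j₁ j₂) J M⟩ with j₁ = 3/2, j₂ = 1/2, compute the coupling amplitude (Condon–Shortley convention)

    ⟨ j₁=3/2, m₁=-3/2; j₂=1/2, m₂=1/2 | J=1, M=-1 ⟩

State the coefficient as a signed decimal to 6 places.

-0.866025

triangle: 1!·2!·0!/4! = 2/24
(j±m)!: 0!·3!·1!·0!·0!·2! = 12
prefactor² = (2J+1)·Δ·N² = 3
  k=1: −1/(1!·0!·2!·0!·0!·0!) = -1/2
Σ = -1/2  ⇒  CG² = 3·(-1/2)² = 3/4
CG = −√(3/4) = -0.866025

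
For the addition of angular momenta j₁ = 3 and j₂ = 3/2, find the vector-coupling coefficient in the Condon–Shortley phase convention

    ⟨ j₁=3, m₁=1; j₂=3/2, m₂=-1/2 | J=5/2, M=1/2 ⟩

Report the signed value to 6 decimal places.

√[6·2!4!1!/8! · 4!2!1!2!3!2!] = √(288/35)
  +(−1)^0/∏(0,2,2,1,2,0)! = 1/8  (running 1/8)
  +(−1)^1/∏(1,1,1,0,3,1)! = -1/6  (running -1/24)
⟨..|..⟩ = √(288/35)·(-1/24) = -0.119523

-0.119523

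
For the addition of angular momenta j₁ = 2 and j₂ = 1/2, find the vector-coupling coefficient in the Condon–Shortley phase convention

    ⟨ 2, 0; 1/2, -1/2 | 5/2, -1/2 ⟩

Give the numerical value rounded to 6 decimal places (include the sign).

+√(3/5) ≈ +0.774597

triangle: 0!*4!*1!/6! = 24/720
(j±m)!: 2!*2!*0!*1!*2!*3! = 48
prefactor² = (2J+1)*Δ*N² = 48/5
  k=0: +1/(0!*0!*2!*0!*2!*1!) = 1/4
Σ = 1/4  ⇒  CG² = 48/5*1/4² = 3/5
CG = +√(3/5) = +0.774597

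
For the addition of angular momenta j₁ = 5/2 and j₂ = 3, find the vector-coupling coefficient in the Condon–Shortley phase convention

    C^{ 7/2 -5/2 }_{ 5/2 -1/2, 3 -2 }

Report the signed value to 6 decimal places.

-0.178174  (= −√(2/63))

j₁+j₂−J=2  J+j₁−j₂=3  J−j₁+j₂=4  j₁+j₂+J+1=10
(j₁±m₁, j₂±m₂, J±M) = (2,3,1,5,1,6)
P² = 4608/7
sum k=0..1:
  [0] +1/72 = 1/72
  [1] −1/48 = -1/48
S = -1/144
C² = P²·S² = 2/63 ; C = -0.178174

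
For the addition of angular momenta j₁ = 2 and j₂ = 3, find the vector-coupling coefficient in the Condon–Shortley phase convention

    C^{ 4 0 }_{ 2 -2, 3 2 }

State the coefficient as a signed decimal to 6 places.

-0.377964

√[9·1!3!5!/10! · 0!4!5!1!4!4!] = √(20736/7)
  +(−1)^1/∏(1,0,3,4,0,1)! = -1/144  (running -1/144)
⟨..|..⟩ = √(20736/7)·(-1/144) = -0.377964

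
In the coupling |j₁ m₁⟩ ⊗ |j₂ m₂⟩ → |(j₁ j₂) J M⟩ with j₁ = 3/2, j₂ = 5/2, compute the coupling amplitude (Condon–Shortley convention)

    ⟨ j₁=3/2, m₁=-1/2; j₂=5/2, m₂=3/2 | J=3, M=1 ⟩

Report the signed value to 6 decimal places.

−√(49/120) = -0.639010

j₁+j₂−J=1  J+j₁−j₂=2  J−j₁+j₂=4  j₁+j₂+J+1=8
(j₁±m₁, j₂±m₂, J±M) = (1,2,4,1,4,2)
P² = 96/5
sum k=0..1:
  [0] +1/48 = 1/48
  [1] −1/6 = -1/6
S = -7/48
C² = P²·S² = 49/120 ; C = -0.639010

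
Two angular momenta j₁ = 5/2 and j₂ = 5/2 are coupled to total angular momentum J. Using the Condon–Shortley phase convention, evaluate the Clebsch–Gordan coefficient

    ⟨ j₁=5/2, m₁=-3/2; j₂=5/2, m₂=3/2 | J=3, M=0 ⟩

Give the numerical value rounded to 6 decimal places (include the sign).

+√(49/180) ≈ +0.521749

triangle: 2!·3!·3!/9! = 72/362880
(j±m)!: 1!·4!·4!·1!·3!·3! = 20736
prefactor² = (2J+1)·Δ·N² = 144/5
  k=1: −1/(1!·1!·3!·3!·0!·0!) = -1/36
  k=2: +1/(2!·0!·2!·2!·1!·1!) = 1/8
Σ = 7/72  ⇒  CG² = 144/5·7/72² = 49/180
CG = +√(49/180) = +0.521749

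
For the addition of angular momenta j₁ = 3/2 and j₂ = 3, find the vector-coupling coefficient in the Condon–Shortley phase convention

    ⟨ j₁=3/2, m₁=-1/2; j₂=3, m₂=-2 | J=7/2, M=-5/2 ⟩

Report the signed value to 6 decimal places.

√[8·1!2!5!/9! · 1!2!1!5!1!6!] = √(6400/7)
  +(−1)^0/∏(0,1,2,1,0,4)! = 1/48  (running 1/48)
  +(−1)^1/∏(1,0,1,0,1,5)! = -1/120  (running 1/80)
⟨..|..⟩ = √(6400/7)·(1/80) = +0.377964

+0.377964  (= +√(1/7))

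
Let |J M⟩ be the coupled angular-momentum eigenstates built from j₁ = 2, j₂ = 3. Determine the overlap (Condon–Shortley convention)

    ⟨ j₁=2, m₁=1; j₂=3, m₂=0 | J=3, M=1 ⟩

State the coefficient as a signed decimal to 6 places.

-0.182574  (= −√(1/30))

triangle: 2!*2!*4!/9! = 96/362880
(j±m)!: 3!*1!*3!*3!*4!*2! = 10368
prefactor² = (2J+1)*Δ*N² = 96/5
  k=0: +1/(0!*2!*1!*3!*1!*1!) = 1/12
  k=1: −1/(1!*1!*0!*2!*2!*2!) = -1/8
Σ = -1/24  ⇒  CG² = 96/5*(-1/24)² = 1/30
CG = −√(1/30) = -0.182574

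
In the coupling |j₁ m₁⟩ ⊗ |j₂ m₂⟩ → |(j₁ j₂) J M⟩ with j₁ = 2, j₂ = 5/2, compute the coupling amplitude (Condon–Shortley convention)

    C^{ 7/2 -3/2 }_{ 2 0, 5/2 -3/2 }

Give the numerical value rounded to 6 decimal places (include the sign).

j₁+j₂−J=1  J+j₁−j₂=3  J−j₁+j₂=4  j₁+j₂+J+1=9
(j₁±m₁, j₂±m₂, J±M) = (2,2,1,4,2,5)
P² = 512/7
sum k=0..1:
  [0] +1/12 = 1/12
  [1] −1/48 = -1/48
S = 1/16
C² = P²·S² = 2/7 ; C = +0.534522

+0.534522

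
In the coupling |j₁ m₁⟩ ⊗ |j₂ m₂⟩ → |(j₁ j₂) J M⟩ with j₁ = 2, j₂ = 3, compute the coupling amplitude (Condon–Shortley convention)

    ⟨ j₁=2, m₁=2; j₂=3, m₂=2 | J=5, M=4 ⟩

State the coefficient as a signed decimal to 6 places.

√[11·0!4!6!/11! · 4!0!5!1!9!1!] = √(4976640)
  +(−1)^0/∏(0,0,0,5,4,1)! = 1/2880  (running 1/2880)
⟨..|..⟩ = √(4976640)·(1/2880) = +0.774597

+√(3/5) ≈ +0.774597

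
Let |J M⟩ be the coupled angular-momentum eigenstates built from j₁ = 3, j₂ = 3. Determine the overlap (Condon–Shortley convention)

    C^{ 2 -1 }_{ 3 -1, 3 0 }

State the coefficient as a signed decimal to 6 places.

+√(1/42) ≈ +0.154303

j₁+j₂−J=4  J+j₁−j₂=2  J−j₁+j₂=2  j₁+j₂+J+1=9
(j₁±m₁, j₂±m₂, J±M) = (2,4,3,3,1,3)
P² = 96/7
sum k=2..3:
  [2] +1/8 = 1/8
  [3] −1/12 = -1/12
S = 1/24
C² = P²·S² = 1/42 ; C = +0.154303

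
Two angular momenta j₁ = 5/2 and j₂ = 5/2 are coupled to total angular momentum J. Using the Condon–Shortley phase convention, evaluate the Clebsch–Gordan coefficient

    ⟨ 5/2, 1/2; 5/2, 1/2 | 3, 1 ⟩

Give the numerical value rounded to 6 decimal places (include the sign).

√[7·2!3!3!/9! · 3!2!3!2!4!2!] = √(48/5)
  +(−1)^0/∏(0,2,2,3,1,0)! = 1/24  (running 1/24)
  +(−1)^1/∏(1,1,1,2,2,1)! = -1/4  (running -5/24)
  +(−1)^2/∏(2,0,0,1,3,2)! = 1/24  (running -1/6)
⟨..|..⟩ = √(48/5)·(-1/6) = -0.516398

−√(4/15) = -0.516398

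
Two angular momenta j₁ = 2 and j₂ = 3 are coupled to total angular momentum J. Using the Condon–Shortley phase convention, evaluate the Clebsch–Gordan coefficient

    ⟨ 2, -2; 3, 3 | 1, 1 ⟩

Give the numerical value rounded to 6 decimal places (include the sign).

+√(3/7) = +0.654654

√[3·4!0!2!/7! · 0!4!6!0!2!0!] = √(6912/7)
  +(−1)^4/∏(4,0,0,2,0,0)! = 1/48  (running 1/48)
⟨..|..⟩ = √(6912/7)·(1/48) = +0.654654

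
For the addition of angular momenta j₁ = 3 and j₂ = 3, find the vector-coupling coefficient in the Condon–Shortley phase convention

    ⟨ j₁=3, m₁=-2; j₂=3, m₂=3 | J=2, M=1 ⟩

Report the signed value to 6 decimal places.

+0.545545

triangle: 4!·2!·2!/9! = 96/362880
(j±m)!: 1!·5!·6!·0!·3!·1! = 518400
prefactor² = (2J+1)·Δ·N² = 4800/7
  k=4: +1/(4!·0!·1!·2!·1!·0!) = 1/48
Σ = 1/48  ⇒  CG² = 4800/7·1/48² = 25/84
CG = +√(25/84) = +0.545545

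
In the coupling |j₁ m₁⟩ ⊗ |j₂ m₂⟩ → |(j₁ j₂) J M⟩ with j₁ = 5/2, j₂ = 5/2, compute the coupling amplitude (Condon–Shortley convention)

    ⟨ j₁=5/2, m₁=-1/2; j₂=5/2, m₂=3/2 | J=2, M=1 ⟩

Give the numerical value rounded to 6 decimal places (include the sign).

+0.377964  (= +√(1/7))

triangle: 3!·2!·2!/8! = 24/40320
(j±m)!: 2!·3!·4!·1!·3!·1! = 1728
prefactor² = (2J+1)·Δ·N² = 36/7
  k=2: +1/(2!·1!·1!·2!·1!·0!) = 1/4
  k=3: −1/(3!·0!·0!·1!·2!·1!) = -1/12
Σ = 1/6  ⇒  CG² = 36/7·1/6² = 1/7
CG = +√(1/7) = +0.377964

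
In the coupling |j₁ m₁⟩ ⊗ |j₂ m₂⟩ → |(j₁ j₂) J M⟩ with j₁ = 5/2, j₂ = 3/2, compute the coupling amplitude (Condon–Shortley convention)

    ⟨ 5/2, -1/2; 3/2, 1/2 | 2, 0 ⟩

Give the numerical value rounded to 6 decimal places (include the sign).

−√(1/14) ≈ -0.267261

j₁+j₂−J=2  J+j₁−j₂=3  J−j₁+j₂=1  j₁+j₂+J+1=7
(j₁±m₁, j₂±m₂, J±M) = (2,3,2,1,2,2)
P² = 8/7
sum k=1..2:
  [1] −1/2 = -1/2
  [2] +1/4 = 1/4
S = -1/4
C² = P²·S² = 1/14 ; C = -0.267261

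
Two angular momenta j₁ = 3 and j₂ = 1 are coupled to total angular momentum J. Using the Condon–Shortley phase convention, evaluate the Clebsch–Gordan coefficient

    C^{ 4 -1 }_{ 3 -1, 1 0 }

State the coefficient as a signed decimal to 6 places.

√[9·0!6!2!/9! · 2!4!1!1!3!5!] = √(8640/7)
  +(−1)^0/∏(0,0,4,1,2,1)! = 1/48  (running 1/48)
⟨..|..⟩ = √(8640/7)·(1/48) = +0.731925

+√(15/28) ≈ +0.731925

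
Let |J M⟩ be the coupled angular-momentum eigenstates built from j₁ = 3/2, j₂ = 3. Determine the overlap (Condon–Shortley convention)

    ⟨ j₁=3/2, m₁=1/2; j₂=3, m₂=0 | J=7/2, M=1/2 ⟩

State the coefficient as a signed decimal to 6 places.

+√(2/21) = +0.308607

√[8·1!2!5!/9! · 2!1!3!3!4!3!] = √(384/7)
  +(−1)^0/∏(0,1,1,3,1,2)! = 1/12  (running 1/12)
  +(−1)^1/∏(1,0,0,2,2,3)! = -1/24  (running 1/24)
⟨..|..⟩ = √(384/7)·(1/24) = +0.308607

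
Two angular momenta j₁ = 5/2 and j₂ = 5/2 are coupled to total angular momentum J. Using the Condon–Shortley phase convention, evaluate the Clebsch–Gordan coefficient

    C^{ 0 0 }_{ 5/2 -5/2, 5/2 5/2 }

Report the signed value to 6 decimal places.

triangle: 5!×0!×0!/6! = 120/720
(j±m)!: 0!×5!×5!×0!×0!×0! = 14400
prefactor² = (2J+1)×Δ×N² = 2400
  k=5: −1/(5!×0!×0!×0!×0!×0!) = -1/120
Σ = -1/120  ⇒  CG² = 2400×(-1/120)² = 1/6
CG = −√(1/6) = -0.408248

−√(1/6) = -0.408248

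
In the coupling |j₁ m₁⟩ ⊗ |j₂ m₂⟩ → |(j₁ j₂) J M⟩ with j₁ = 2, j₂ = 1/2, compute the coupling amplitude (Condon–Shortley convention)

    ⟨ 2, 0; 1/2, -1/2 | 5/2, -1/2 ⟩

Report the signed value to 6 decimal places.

+0.774597

j₁+j₂−J=0  J+j₁−j₂=4  J−j₁+j₂=1  j₁+j₂+J+1=6
(j₁±m₁, j₂±m₂, J±M) = (2,2,0,1,2,3)
P² = 48/5
sum k=0..0:
  [0] +1/4 = 1/4
S = 1/4
C² = P²·S² = 3/5 ; C = +0.774597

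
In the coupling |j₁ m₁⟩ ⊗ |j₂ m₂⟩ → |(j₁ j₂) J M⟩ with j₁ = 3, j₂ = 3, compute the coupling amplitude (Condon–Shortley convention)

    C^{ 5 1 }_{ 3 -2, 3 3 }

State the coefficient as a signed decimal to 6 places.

-0.243975

j₁+j₂−J=1  J+j₁−j₂=5  J−j₁+j₂=5  j₁+j₂+J+1=12
(j₁±m₁, j₂±m₂, J±M) = (1,5,6,0,6,4)
P² = 3456000/7
sum k=1..1:
  [1] −1/2880 = -1/2880
S = -1/2880
C² = P²·S² = 5/84 ; C = -0.243975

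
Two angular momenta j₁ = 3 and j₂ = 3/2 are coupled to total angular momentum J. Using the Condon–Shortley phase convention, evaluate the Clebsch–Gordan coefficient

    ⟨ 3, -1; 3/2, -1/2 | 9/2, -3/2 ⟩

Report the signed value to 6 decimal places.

j₁+j₂−J=0  J+j₁−j₂=6  J−j₁+j₂=3  j₁+j₂+J+1=10
(j₁±m₁, j₂±m₂, J±M) = (2,4,1,2,3,6)
P² = 34560/7
sum k=0..0:
  [0] +1/96 = 1/96
S = 1/96
C² = P²·S² = 15/28 ; C = +0.731925

+0.731925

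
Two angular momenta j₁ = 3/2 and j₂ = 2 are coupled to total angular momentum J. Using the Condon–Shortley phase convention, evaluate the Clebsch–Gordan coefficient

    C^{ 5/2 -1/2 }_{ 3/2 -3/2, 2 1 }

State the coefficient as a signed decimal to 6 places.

-0.621059  (= −√(27/70))

triangle: 1!*2!*3!/7! = 12/5040
(j±m)!: 0!*3!*3!*1!*2!*3! = 432
prefactor² = (2J+1)*Δ*N² = 216/35
  k=1: −1/(1!*0!*2!*2!*0!*1!) = -1/4
Σ = -1/4  ⇒  CG² = 216/35*(-1/4)² = 27/70
CG = −√(27/70) = -0.621059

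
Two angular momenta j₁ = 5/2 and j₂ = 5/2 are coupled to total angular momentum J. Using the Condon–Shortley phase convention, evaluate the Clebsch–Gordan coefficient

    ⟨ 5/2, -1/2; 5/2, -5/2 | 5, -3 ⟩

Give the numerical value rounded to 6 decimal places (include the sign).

+0.471405  (= +√(2/9))

√[11·0!5!5!/11! · 2!3!0!5!2!8!] = √(460800)
  +(−1)^0/∏(0,0,3,0,2,5)! = 1/1440  (running 1/1440)
⟨..|..⟩ = √(460800)·(1/1440) = +0.471405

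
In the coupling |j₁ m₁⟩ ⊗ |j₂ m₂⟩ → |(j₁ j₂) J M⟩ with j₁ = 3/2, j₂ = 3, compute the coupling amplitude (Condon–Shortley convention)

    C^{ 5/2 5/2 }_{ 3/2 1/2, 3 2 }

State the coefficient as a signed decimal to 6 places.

√[6·2!1!4!/8! · 2!1!5!1!5!0!] = √(1440/7)
  +(−1)^1/∏(1,1,0,4,1,0)! = -1/24  (running -1/24)
⟨..|..⟩ = √(1440/7)·(-1/24) = -0.597614

−√(5/14) ≈ -0.597614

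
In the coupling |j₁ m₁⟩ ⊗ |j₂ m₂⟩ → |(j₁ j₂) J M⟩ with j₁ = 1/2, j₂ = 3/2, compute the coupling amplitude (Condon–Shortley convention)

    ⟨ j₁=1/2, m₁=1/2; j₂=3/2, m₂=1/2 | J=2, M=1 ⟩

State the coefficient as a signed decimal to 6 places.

triangle: 0!×1!×3!/5! = 6/120
(j±m)!: 1!×0!×2!×1!×3!×1! = 12
prefactor² = (2J+1)×Δ×N² = 3
  k=0: +1/(0!×0!×0!×2!×1!×1!) = 1/2
Σ = 1/2  ⇒  CG² = 3×1/2² = 3/4
CG = +√(3/4) = +0.866025

+√(3/4) ≈ +0.866025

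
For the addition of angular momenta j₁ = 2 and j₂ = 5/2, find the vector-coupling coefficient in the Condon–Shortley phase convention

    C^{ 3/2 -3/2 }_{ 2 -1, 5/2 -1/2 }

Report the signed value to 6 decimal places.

√[4·3!1!2!/7! · 1!3!2!3!0!3!] = √(144/35)
  +(−1)^2/∏(2,1,1,0,0,2)! = 1/4  (running 1/4)
⟨..|..⟩ = √(144/35)·(1/4) = +0.507093

+√(9/35) ≈ +0.507093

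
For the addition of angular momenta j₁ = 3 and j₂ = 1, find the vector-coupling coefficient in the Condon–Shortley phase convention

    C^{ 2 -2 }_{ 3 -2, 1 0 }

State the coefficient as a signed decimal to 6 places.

-0.487950

√[5·2!4!0!/7! · 1!5!1!1!0!4!] = √(960/7)
  +(−1)^1/∏(1,1,4,0,0,0)! = -1/24  (running -1/24)
⟨..|..⟩ = √(960/7)·(-1/24) = -0.487950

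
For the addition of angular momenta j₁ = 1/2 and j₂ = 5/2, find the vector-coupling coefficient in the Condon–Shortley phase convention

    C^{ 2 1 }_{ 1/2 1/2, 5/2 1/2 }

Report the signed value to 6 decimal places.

+√(1/3) ≈ +0.577350

√[5·1!0!4!/6! · 1!0!3!2!3!1!] = √(12)
  +(−1)^0/∏(0,1,0,3,0,1)! = 1/6  (running 1/6)
⟨..|..⟩ = √(12)·(1/6) = +0.577350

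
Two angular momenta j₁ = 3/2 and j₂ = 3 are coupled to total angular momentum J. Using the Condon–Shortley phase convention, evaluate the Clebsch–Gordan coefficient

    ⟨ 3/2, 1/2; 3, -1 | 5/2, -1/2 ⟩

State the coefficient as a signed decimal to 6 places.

triangle: 2!*1!*4!/8! = 48/40320
(j±m)!: 2!*1!*2!*4!*2!*3! = 1152
prefactor² = (2J+1)*Δ*N² = 288/35
  k=0: +1/(0!*2!*1!*2!*0!*2!) = 1/8
  k=1: −1/(1!*1!*0!*1!*1!*3!) = -1/6
Σ = -1/24  ⇒  CG² = 288/35*(-1/24)² = 1/70
CG = −√(1/70) = -0.119523

−√(1/70) = -0.119523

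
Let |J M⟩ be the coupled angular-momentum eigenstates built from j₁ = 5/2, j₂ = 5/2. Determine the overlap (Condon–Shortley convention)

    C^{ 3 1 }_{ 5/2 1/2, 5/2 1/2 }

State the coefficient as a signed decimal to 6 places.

-0.516398  (= −√(4/15))

triangle: 2!*3!*3!/9! = 72/362880
(j±m)!: 3!*2!*3!*2!*4!*2! = 6912
prefactor² = (2J+1)*Δ*N² = 48/5
  k=0: +1/(0!*2!*2!*3!*1!*0!) = 1/24
  k=1: −1/(1!*1!*1!*2!*2!*1!) = -1/4
  k=2: +1/(2!*0!*0!*1!*3!*2!) = 1/24
Σ = -1/6  ⇒  CG² = 48/5*(-1/6)² = 4/15
CG = −√(4/15) = -0.516398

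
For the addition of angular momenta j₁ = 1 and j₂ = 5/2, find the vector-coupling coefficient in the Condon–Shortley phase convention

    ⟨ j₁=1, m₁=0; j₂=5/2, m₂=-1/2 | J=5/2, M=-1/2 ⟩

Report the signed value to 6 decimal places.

+√(1/35) = +0.169031

√[6·1!1!4!/7! · 1!1!2!3!2!3!] = √(144/35)
  +(−1)^0/∏(0,1,1,2,0,2)! = 1/4  (running 1/4)
  +(−1)^1/∏(1,0,0,1,1,3)! = -1/6  (running 1/12)
⟨..|..⟩ = √(144/35)·(1/12) = +0.169031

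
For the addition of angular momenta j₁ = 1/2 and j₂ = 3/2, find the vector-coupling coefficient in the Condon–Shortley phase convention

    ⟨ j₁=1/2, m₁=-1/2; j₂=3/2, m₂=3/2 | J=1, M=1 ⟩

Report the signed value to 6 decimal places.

−√(3/4) = -0.866025

triangle: 1!×0!×2!/4! = 2/24
(j±m)!: 0!×1!×3!×0!×2!×0! = 12
prefactor² = (2J+1)×Δ×N² = 3
  k=1: −1/(1!×0!×0!×2!×0!×0!) = -1/2
Σ = -1/2  ⇒  CG² = 3×(-1/2)² = 3/4
CG = −√(3/4) = -0.866025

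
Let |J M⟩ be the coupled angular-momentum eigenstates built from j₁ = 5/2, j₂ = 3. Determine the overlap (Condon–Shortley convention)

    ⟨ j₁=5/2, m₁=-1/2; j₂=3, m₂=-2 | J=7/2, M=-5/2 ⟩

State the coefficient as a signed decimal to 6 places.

−√(2/63) = -0.178174

triangle: 2!×3!×4!/10! = 288/3628800
(j±m)!: 2!×3!×1!×5!×1!×6! = 1036800
prefactor² = (2J+1)×Δ×N² = 4608/7
  k=0: +1/(0!×2!×3!×1!×0!×3!) = 1/72
  k=1: −1/(1!×1!×2!×0!×1!×4!) = -1/48
Σ = -1/144  ⇒  CG² = 4608/7×(-1/144)² = 2/63
CG = −√(2/63) = -0.178174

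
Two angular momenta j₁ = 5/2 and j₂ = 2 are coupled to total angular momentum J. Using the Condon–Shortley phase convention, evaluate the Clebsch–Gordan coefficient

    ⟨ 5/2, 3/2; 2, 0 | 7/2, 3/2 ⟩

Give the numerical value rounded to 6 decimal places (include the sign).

triangle: 1!×4!×3!/9! = 144/362880
(j±m)!: 4!×1!×2!×2!×5!×2! = 23040
prefactor² = (2J+1)×Δ×N² = 512/7
  k=0: +1/(0!×1!×1!×2!×3!×1!) = 1/12
  k=1: −1/(1!×0!×0!×1!×4!×2!) = -1/48
Σ = 1/16  ⇒  CG² = 512/7×1/16² = 2/7
CG = +√(2/7) = +0.534522

+0.534522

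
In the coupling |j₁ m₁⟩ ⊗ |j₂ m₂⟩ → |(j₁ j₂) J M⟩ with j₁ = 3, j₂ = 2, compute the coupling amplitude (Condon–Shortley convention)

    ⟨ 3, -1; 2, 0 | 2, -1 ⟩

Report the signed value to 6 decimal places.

+√(1/7) ≈ +0.377964

j₁+j₂−J=3  J+j₁−j₂=3  J−j₁+j₂=1  j₁+j₂+J+1=8
(j₁±m₁, j₂±m₂, J±M) = (2,4,2,2,1,3)
P² = 36/7
sum k=1..2:
  [1] −1/12 = -1/12
  [2] +1/4 = 1/4
S = 1/6
C² = P²·S² = 1/7 ; C = +0.377964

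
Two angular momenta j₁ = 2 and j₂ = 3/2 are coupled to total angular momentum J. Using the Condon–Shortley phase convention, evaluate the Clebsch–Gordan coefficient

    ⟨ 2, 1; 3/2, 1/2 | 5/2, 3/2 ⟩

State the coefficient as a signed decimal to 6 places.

triangle: 1!*3!*2!/7! = 12/5040
(j±m)!: 3!*1!*2!*1!*4!*1! = 288
prefactor² = (2J+1)*Δ*N² = 144/35
  k=0: +1/(0!*1!*1!*2!*2!*0!) = 1/4
  k=1: −1/(1!*0!*0!*1!*3!*1!) = -1/6
Σ = 1/12  ⇒  CG² = 144/35*1/12² = 1/35
CG = +√(1/35) = +0.169031

+0.169031  (= +√(1/35))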